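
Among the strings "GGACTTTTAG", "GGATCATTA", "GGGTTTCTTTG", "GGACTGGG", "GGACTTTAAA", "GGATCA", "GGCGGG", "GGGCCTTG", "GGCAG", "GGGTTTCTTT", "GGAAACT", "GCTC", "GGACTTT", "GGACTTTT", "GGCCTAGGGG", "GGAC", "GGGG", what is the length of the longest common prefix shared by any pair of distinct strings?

The deepest shared node is where two words last agree before diverging.
e.g. "GGGTTTCTTT" and "GGGTTTCTTTG" share the prefix "GGGTTTCTTT" of length 10; no pair shares a longer one.
Longest shared-prefix length: 10

10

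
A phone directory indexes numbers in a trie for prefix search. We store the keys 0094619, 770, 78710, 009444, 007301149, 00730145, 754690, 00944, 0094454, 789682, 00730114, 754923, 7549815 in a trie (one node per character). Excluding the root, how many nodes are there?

Trace insertions, counting only characters that open a new branch:
  "0094619" → 7 new (0, 0, 9, 4, 6, 1, 9)
  "770" → 3 new (7, 7, 0)
  "78710" → prefix "7" already present; 4 new (8, 7, 1, 0)
  "009444" → prefix "0094" already present; 2 new (4, 4)
  "007301149" → prefix "00" already present; 7 new (7, 3, 0, 1, 1, 4, 9)
  "00730145" → prefix "007301" already present; 2 new (4, 5)
  "754690" → prefix "7" already present; 5 new (5, 4, 6, 9, 0)
  "00944" → prefix "00944" already present; 0 new (none)
  "0094454" → prefix "00944" already present; 2 new (5, 4)
  "789682" → prefix "78" already present; 4 new (9, 6, 8, 2)
  "00730114" → prefix "00730114" already present; 0 new (none)
  "754923" → prefix "754" already present; 3 new (9, 2, 3)
  "7549815" → prefix "7549" already present; 3 new (8, 1, 5)
Total nodes = 7 + 3 + 4 + 2 + 7 + 2 + 5 + 0 + 2 + 4 + 0 + 3 + 3 = 42

42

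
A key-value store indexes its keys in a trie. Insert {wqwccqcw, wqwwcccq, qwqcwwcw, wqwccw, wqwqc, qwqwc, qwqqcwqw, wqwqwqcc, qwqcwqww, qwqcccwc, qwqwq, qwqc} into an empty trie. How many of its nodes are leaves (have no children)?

Leaves are exactly the stored words that no other stored word extends.
Those words: "qwqcccwc", "qwqcwqww", "qwqcwwcw", "qwqqcwqw", "qwqwc", "qwqwq", "wqwccqcw", "wqwccw", "wqwqc", "wqwqwqcc", "wqwwcccq"
Leaf count: 11

11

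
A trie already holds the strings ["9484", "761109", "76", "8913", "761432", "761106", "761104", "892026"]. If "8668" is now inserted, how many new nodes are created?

3

Walking "8668" from the root, the first 1 characters ("8") follow existing edges; "6" is the first miss.
New nodes needed: |"8668"| − 1 = 4 − 1 = 3.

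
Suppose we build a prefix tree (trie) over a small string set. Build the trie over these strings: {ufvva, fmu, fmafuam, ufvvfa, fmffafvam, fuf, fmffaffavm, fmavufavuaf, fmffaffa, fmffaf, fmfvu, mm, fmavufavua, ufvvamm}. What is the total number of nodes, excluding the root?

For each word, the new-node count is its length minus the longest prefix already in the trie:
  "ufvva" → 5 new (u, f, v, v, a)
  "fmu" → 3 new (f, m, u)
  "fmafuam" → prefix "fm" already present; 5 new (a, f, u, a, m)
  "ufvvfa" → prefix "ufvv" already present; 2 new (f, a)
  "fmffafvam" → prefix "fm" already present; 7 new (f, f, a, f, v, a, m)
  "fuf" → prefix "f" already present; 2 new (u, f)
  "fmffaffavm" → prefix "fmffaf" already present; 4 new (f, a, v, m)
  "fmavufavuaf" → prefix "fma" already present; 8 new (v, u, f, a, v, u, a, f)
  "fmffaffa" → prefix "fmffaffa" already present; 0 new (none)
  "fmffaf" → prefix "fmffaf" already present; 0 new (none)
  "fmfvu" → prefix "fmf" already present; 2 new (v, u)
  "mm" → 2 new (m, m)
  "fmavufavua" → prefix "fmavufavua" already present; 0 new (none)
  "ufvvamm" → prefix "ufvva" already present; 2 new (m, m)
Total nodes = 5 + 3 + 5 + 2 + 7 + 2 + 4 + 8 + 0 + 0 + 2 + 2 + 0 + 2 = 42

42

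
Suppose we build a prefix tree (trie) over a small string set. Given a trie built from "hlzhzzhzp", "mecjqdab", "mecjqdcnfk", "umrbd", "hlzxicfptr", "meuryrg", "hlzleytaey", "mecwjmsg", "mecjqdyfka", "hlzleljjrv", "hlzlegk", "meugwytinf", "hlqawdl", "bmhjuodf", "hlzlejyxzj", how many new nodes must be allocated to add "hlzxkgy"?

"hlzx" is already a path in the trie; the remaining "kgy" must be added.
Each of the 3 remaining characters creates one node.

3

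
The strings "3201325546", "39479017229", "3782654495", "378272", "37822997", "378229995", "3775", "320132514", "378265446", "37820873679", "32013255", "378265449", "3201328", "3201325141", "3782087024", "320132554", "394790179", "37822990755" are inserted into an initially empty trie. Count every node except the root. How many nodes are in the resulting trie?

59

Trace insertions, counting only characters that open a new branch:
  "3201325546" → 10 new (3, 2, 0, 1, 3, 2, 5, 5, 4, 6)
  "39479017229" → prefix "3" already present; 10 new (9, 4, 7, 9, 0, 1, 7, 2, 2, 9)
  "3782654495" → prefix "3" already present; 9 new (7, 8, 2, 6, 5, 4, 4, 9, 5)
  "378272" → prefix "3782" already present; 2 new (7, 2)
  "37822997" → prefix "3782" already present; 4 new (2, 9, 9, 7)
  "378229995" → prefix "3782299" already present; 2 new (9, 5)
  "3775" → prefix "37" already present; 2 new (7, 5)
  "320132514" → prefix "3201325" already present; 2 new (1, 4)
  "378265446" → prefix "37826544" already present; 1 new (6)
  "37820873679" → prefix "3782" already present; 7 new (0, 8, 7, 3, 6, 7, 9)
  "32013255" → prefix "32013255" already present; 0 new (none)
  "378265449" → prefix "378265449" already present; 0 new (none)
  "3201328" → prefix "320132" already present; 1 new (8)
  "3201325141" → prefix "320132514" already present; 1 new (1)
  "3782087024" → prefix "3782087" already present; 3 new (0, 2, 4)
  "320132554" → prefix "320132554" already present; 0 new (none)
  "394790179" → prefix "39479017" already present; 1 new (9)
  "37822990755" → prefix "3782299" already present; 4 new (0, 7, 5, 5)
Total nodes = 10 + 10 + 9 + 2 + 4 + 2 + 2 + 2 + 1 + 7 + 0 + 0 + 1 + 1 + 3 + 0 + 1 + 4 = 59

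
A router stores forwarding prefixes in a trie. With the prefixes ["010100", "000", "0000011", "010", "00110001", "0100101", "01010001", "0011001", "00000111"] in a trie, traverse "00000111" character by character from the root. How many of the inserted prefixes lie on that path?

3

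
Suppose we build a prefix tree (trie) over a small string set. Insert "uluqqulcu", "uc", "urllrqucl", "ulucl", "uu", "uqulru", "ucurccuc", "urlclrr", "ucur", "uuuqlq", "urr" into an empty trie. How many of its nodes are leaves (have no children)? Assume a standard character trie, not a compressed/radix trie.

A leaf is a node with no children — equivalently, the end of a word that is not a proper prefix of any other stored word.
Those words: "ucurccuc", "ulucl", "uluqqulcu", "uqulru", "urlclrr", "urllrqucl", "urr", "uuuqlq"
Leaf count: 8

8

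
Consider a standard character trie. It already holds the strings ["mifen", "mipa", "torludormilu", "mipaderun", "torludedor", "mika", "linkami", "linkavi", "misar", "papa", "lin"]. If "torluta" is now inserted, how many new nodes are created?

2

Walking "torluta" from the root, the first 5 characters ("torlu") follow existing edges; "t" is the first miss.
Each of the 2 remaining characters creates one node.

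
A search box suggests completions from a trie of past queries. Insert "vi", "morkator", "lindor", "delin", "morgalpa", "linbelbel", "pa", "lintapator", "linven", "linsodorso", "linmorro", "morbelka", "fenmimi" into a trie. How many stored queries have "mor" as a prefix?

3

Traverse to the node for "mor", then collect every word in that subtree.
Matches: "morbelka", "morgalpa", "morkator"
Count: 3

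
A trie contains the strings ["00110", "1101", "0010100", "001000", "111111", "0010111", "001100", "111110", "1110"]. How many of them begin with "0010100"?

Filter for entries beginning with "0010100":
Matches: "0010100"
Count: 1

1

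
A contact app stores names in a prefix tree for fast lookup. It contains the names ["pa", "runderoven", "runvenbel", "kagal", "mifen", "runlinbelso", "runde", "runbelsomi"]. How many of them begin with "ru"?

5

Filter for entries beginning with "ru":
Matches: "runbelsomi", "runde", "runderoven", "runlinbelso", "runvenbel"
Count: 5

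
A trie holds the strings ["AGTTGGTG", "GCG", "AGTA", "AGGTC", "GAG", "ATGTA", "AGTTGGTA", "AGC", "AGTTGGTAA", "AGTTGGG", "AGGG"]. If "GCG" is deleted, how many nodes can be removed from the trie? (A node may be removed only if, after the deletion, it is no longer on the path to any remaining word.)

2

A node on "GCG"'s path can go only if nothing else ends at it or branches off below it.
The suffix "CG" (2 nodes) is used only by "GCG"; the node for "G" still has the child "A", so pruning stops there.
Nodes removed: 2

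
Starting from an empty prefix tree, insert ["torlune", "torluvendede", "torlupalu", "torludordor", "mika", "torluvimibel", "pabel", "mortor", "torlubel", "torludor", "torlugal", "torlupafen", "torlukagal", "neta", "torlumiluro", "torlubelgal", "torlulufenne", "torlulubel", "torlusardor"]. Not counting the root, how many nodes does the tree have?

87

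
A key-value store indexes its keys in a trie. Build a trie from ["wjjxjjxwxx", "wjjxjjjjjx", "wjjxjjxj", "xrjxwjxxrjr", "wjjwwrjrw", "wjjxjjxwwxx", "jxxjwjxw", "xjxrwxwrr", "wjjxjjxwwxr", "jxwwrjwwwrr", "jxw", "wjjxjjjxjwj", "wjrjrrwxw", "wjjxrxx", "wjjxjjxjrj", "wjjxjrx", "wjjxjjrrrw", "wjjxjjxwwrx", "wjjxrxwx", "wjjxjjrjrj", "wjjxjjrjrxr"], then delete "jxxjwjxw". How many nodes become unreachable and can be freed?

6

After clearing the end-marker at "jxxjwjxw", prune upward until reaching a node still needed by another word.
The suffix "xjwjxw" (6 nodes) is used only by "jxxjwjxw"; the node for "jx" still has the child "w", so pruning stops there.
Nodes removed: 6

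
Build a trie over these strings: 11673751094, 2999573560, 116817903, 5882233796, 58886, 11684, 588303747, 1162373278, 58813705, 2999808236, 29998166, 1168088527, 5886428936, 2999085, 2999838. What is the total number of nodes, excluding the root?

85

Insert word by word; a character creates a node only if that edge doesn't already exist:
  "11673751094" → 11 new (1, 1, 6, 7, 3, 7, 5, 1, 0, 9, 4)
  "2999573560" → 10 new (2, 9, 9, 9, 5, 7, 3, 5, 6, 0)
  "116817903" → prefix "116" already present; 6 new (8, 1, 7, 9, 0, 3)
  "5882233796" → 10 new (5, 8, 8, 2, 2, 3, 3, 7, 9, 6)
  "58886" → prefix "588" already present; 2 new (8, 6)
  "11684" → prefix "1168" already present; 1 new (4)
  "588303747" → prefix "588" already present; 6 new (3, 0, 3, 7, 4, 7)
  "1162373278" → prefix "116" already present; 7 new (2, 3, 7, 3, 2, 7, 8)
  "58813705" → prefix "588" already present; 5 new (1, 3, 7, 0, 5)
  "2999808236" → prefix "2999" already present; 6 new (8, 0, 8, 2, 3, 6)
  "29998166" → prefix "29998" already present; 3 new (1, 6, 6)
  "1168088527" → prefix "1168" already present; 6 new (0, 8, 8, 5, 2, 7)
  "5886428936" → prefix "588" already present; 7 new (6, 4, 2, 8, 9, 3, 6)
  "2999085" → prefix "2999" already present; 3 new (0, 8, 5)
  "2999838" → prefix "29998" already present; 2 new (3, 8)
Total nodes = 11 + 10 + 6 + 10 + 2 + 1 + 6 + 7 + 5 + 6 + 3 + 6 + 7 + 3 + 2 = 85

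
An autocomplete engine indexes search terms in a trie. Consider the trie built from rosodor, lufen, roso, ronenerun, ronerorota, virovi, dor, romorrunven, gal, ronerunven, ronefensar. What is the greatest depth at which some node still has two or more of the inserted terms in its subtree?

5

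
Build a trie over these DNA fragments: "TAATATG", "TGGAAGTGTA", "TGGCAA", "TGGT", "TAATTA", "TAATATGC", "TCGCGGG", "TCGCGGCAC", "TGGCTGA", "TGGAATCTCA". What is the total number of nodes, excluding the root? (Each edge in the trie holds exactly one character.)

40

Trace insertions, counting only characters that open a new branch:
  "TAATATG" → 7 new (T, A, A, T, A, T, G)
  "TGGAAGTGTA" → prefix "T" already present; 9 new (G, G, A, A, G, T, G, T, A)
  "TGGCAA" → prefix "TGG" already present; 3 new (C, A, A)
  "TGGT" → prefix "TGG" already present; 1 new (T)
  "TAATTA" → prefix "TAAT" already present; 2 new (T, A)
  "TAATATGC" → prefix "TAATATG" already present; 1 new (C)
  "TCGCGGG" → prefix "T" already present; 6 new (C, G, C, G, G, G)
  "TCGCGGCAC" → prefix "TCGCGG" already present; 3 new (C, A, C)
  "TGGCTGA" → prefix "TGGC" already present; 3 new (T, G, A)
  "TGGAATCTCA" → prefix "TGGAA" already present; 5 new (T, C, T, C, A)
Total nodes = 7 + 9 + 3 + 1 + 2 + 1 + 6 + 3 + 3 + 5 = 40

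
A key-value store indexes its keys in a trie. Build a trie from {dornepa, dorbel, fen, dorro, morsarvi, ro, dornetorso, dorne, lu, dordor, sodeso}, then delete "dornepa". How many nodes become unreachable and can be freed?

A node on "dornepa"'s path can go only if nothing else ends at it or branches off below it.
The suffix "pa" (2 nodes) is used only by "dornepa"; the node for "dorne" still has the child "t", so pruning stops there.
Nodes removed: 2

2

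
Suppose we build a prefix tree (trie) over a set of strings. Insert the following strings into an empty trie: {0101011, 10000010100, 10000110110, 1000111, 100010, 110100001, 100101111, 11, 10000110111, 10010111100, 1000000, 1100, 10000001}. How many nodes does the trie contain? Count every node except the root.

Insert word by word; a character creates a node only if that edge doesn't already exist:
  "0101011" → 7 new (0, 1, 0, 1, 0, 1, 1)
  "10000010100" → 11 new (1, 0, 0, 0, 0, 0, 1, 0, 1, 0, 0)
  "10000110110" → prefix "10000" already present; 6 new (1, 1, 0, 1, 1, 0)
  "1000111" → prefix "1000" already present; 3 new (1, 1, 1)
  "100010" → prefix "10001" already present; 1 new (0)
  "110100001" → prefix "1" already present; 8 new (1, 0, 1, 0, 0, 0, 0, 1)
  "100101111" → prefix "100" already present; 6 new (1, 0, 1, 1, 1, 1)
  "11" → prefix "11" already present; 0 new (none)
  "10000110111" → prefix "1000011011" already present; 1 new (1)
  "10010111100" → prefix "100101111" already present; 2 new (0, 0)
  "1000000" → prefix "100000" already present; 1 new (0)
  "1100" → prefix "110" already present; 1 new (0)
  "10000001" → prefix "1000000" already present; 1 new (1)
Total nodes = 7 + 11 + 6 + 3 + 1 + 8 + 6 + 0 + 1 + 2 + 1 + 1 + 1 = 48

48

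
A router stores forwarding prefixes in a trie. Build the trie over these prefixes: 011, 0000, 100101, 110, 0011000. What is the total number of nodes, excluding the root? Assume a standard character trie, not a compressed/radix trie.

Trie structure (* marks end of a word):
(root)
├─ 0
│  ├─ 0
│  │  ├─ 0
│  │  │  └─ 0 *
│  │  └─ 1
│  │     └─ 1
│  │        └─ 0
│  │           └─ 0
│  │              └─ 0 *
│  └─ 1
│     └─ 1 *
└─ 1
   ├─ 0
   │  └─ 0
   │     └─ 1
   │        └─ 0
   │           └─ 1 *
   └─ 1
      └─ 0 *
Counting every labelled node above: 19.

19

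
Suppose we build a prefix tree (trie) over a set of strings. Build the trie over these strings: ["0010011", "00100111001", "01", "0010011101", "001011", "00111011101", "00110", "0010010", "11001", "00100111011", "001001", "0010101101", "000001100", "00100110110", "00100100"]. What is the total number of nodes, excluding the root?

Trace insertions, counting only characters that open a new branch:
  "0010011" → 7 new (0, 0, 1, 0, 0, 1, 1)
  "00100111001" → prefix "0010011" already present; 4 new (1, 0, 0, 1)
  "01" → prefix "0" already present; 1 new (1)
  "0010011101" → prefix "001001110" already present; 1 new (1)
  "001011" → prefix "0010" already present; 2 new (1, 1)
  "00111011101" → prefix "001" already present; 8 new (1, 1, 0, 1, 1, 1, 0, 1)
  "00110" → prefix "0011" already present; 1 new (0)
  "0010010" → prefix "001001" already present; 1 new (0)
  "11001" → 5 new (1, 1, 0, 0, 1)
  "00100111011" → prefix "0010011101" already present; 1 new (1)
  "001001" → prefix "001001" already present; 0 new (none)
  "0010101101" → prefix "00101" already present; 5 new (0, 1, 1, 0, 1)
  "000001100" → prefix "00" already present; 7 new (0, 0, 0, 1, 1, 0, 0)
  "00100110110" → prefix "0010011" already present; 4 new (0, 1, 1, 0)
  "00100100" → prefix "0010010" already present; 1 new (0)
Total nodes = 7 + 4 + 1 + 1 + 2 + 8 + 1 + 1 + 5 + 1 + 0 + 5 + 7 + 4 + 1 = 48

48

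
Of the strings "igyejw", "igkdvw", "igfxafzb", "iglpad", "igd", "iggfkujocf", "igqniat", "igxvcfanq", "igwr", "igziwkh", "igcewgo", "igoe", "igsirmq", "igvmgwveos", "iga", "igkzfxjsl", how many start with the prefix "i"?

16

Filter for entries beginning with "i":
Words under "i": iga, igcewgo, igd, igfxafzb, iggfkujocf, igkdvw, igkzfxjsl, iglpad, igoe, igqniat, igsirmq, igvmgwveos, igwr, igxvcfanq, igyejw, igziwkh
Count: 16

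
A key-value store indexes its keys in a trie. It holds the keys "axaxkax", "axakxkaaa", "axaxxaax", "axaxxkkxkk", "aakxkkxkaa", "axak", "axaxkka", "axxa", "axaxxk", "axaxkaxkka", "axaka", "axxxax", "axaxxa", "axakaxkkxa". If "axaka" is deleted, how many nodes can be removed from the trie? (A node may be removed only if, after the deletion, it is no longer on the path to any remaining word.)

Walk "axaka" from the leaf back toward the root, removing each node that no remaining word uses.
Every node on "axaka" is still needed (e.g. by "axakaxkkxa"), so nothing is freed.
Nodes removed: 0

0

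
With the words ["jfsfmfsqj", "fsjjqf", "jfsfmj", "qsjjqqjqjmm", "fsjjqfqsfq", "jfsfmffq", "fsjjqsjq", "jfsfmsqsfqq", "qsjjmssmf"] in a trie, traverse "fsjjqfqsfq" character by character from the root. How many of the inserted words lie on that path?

Walk "fsjjqfqsfq" from the root; an end-of-word marker is hit whenever a stored word is a prefix of "fsjjqfqsfq".
Prefixes of the query that are stored words: "fsjjqf", "fsjjqfqsfq"
Count: 2

2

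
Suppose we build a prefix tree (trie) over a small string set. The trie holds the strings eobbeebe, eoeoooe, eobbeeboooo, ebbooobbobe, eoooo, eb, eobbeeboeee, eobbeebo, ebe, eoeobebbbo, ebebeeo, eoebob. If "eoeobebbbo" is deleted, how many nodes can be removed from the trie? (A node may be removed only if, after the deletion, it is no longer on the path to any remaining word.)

6

Walk "eoeobebbbo" from the leaf back toward the root, removing each node that no remaining word uses.
The suffix "bebbbo" (6 nodes) is used only by "eoeobebbbo"; the node for "eoeo" still has the child "o", so pruning stops there.
Nodes removed: 6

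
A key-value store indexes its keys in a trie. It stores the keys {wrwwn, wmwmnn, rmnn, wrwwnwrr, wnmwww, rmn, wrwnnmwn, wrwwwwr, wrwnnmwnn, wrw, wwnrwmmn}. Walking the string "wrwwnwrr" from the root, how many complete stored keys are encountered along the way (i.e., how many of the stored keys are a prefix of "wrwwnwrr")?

3

Traverse "wrwwnwrr" character by character; count nodes along the way that are marked as word ends.
Prefixes of the query that are stored words: "wrw", "wrwwn", "wrwwnwrr"
Count: 3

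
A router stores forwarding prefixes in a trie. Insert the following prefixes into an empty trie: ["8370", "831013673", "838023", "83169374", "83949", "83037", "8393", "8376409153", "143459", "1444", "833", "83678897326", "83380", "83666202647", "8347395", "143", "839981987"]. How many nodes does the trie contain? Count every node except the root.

Trace insertions, counting only characters that open a new branch:
  "8370" → 4 new (8, 3, 7, 0)
  "831013673" → prefix "83" already present; 7 new (1, 0, 1, 3, 6, 7, 3)
  "838023" → prefix "83" already present; 4 new (8, 0, 2, 3)
  "83169374" → prefix "831" already present; 5 new (6, 9, 3, 7, 4)
  "83949" → prefix "83" already present; 3 new (9, 4, 9)
  "83037" → prefix "83" already present; 3 new (0, 3, 7)
  "8393" → prefix "839" already present; 1 new (3)
  "8376409153" → prefix "837" already present; 7 new (6, 4, 0, 9, 1, 5, 3)
  "143459" → 6 new (1, 4, 3, 4, 5, 9)
  "1444" → prefix "14" already present; 2 new (4, 4)
  "833" → prefix "83" already present; 1 new (3)
  "83678897326" → prefix "83" already present; 9 new (6, 7, 8, 8, 9, 7, 3, 2, 6)
  "83380" → prefix "833" already present; 2 new (8, 0)
  "83666202647" → prefix "836" already present; 8 new (6, 6, 2, 0, 2, 6, 4, 7)
  "8347395" → prefix "83" already present; 5 new (4, 7, 3, 9, 5)
  "143" → prefix "143" already present; 0 new (none)
  "839981987" → prefix "839" already present; 6 new (9, 8, 1, 9, 8, 7)
Total nodes = 4 + 7 + 4 + 5 + 3 + 3 + 1 + 7 + 6 + 2 + 1 + 9 + 2 + 8 + 5 + 0 + 6 = 73

73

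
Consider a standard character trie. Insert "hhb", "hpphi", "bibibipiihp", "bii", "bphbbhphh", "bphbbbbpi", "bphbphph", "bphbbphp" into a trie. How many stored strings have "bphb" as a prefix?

Traverse to the node for "bphb", then collect every word in that subtree.
Words under "bphb": bphbbbbpi, bphbbhphh, bphbbphp, bphbphph
Count: 4

4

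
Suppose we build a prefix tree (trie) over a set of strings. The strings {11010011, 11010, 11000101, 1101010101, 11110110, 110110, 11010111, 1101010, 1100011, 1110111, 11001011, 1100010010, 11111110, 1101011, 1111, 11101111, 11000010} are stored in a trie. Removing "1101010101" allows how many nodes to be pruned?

3

After clearing the end-marker at "1101010101", prune upward until reaching a node still needed by another word.
The suffix "101" (3 nodes) is used only by "1101010101"; "1101010" is itself a stored word, so pruning stops there.
Nodes removed: 3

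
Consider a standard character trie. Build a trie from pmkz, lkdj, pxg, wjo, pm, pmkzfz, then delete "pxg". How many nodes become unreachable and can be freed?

2

A node on "pxg"'s path can go only if nothing else ends at it or branches off below it.
The suffix "xg" (2 nodes) is used only by "pxg"; the node for "p" still has the child "m", so pruning stops there.
Nodes removed: 2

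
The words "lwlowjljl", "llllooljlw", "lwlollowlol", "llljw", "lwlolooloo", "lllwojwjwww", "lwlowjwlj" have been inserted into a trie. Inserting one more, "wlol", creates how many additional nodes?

4

Nothing in the trie begins with "w"; the whole of "wlol" is new.
4 − 0 = 4 new nodes.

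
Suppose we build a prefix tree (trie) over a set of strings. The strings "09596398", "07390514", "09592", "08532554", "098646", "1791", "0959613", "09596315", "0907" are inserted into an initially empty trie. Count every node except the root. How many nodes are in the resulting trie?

Trie structure (* marks end of a word):
(root)
├─ 0
│  ├─ 7
│  │  └─ 3
│  │     └─ 9
│  │        └─ 0
│  │           └─ 5
│  │              └─ 1
│  │                 └─ 4 *
│  ├─ 8
│  │  └─ 5
│  │     └─ 3
│  │        └─ 2
│  │           └─ 5
│  │              └─ 5
│  │                 └─ 4 *
│  └─ 9
│     ├─ 0
│     │  └─ 7 *
│     ├─ 5
│     │  └─ 9
│     │     ├─ 2 *
│     │     └─ 6
│     │        ├─ 1
│     │        │  └─ 3 *
│     │        └─ 3
│     │           ├─ 1
│     │           │  └─ 5 *
│     │           └─ 9
│     │              └─ 8 *
│     └─ 8
│        └─ 6
│           └─ 4
│              └─ 6 *
└─ 1
   └─ 7
      └─ 9
         └─ 1 *
Counting every labelled node above: 37.

37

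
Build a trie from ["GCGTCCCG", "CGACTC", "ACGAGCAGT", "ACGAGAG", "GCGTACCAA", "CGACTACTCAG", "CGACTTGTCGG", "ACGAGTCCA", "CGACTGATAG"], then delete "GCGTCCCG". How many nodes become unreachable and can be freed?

Walk "GCGTCCCG" from the leaf back toward the root, removing each node that no remaining word uses.
The suffix "CCCG" (4 nodes) is used only by "GCGTCCCG"; the node for "GCGT" still has the child "A", so pruning stops there.
Nodes removed: 4

4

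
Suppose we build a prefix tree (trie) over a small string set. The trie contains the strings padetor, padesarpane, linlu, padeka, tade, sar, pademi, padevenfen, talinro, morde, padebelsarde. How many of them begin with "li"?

Filter for entries beginning with "li":
Words under "li": linlu
Count: 1

1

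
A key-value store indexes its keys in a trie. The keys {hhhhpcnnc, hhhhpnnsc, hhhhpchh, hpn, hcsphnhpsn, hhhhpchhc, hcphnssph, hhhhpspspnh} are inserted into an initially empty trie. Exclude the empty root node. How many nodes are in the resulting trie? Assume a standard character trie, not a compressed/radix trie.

40

Count nodes per top-level branch (shared prefixes stored once):
  'h'-branch (hcphnssph, hcsphnhpsn, hhhhpchh, hhhhpchhc, hhhhpcnnc, hhhhpnnsc, hhhhpspspnh, hpn): 40 nodes
Sum: 40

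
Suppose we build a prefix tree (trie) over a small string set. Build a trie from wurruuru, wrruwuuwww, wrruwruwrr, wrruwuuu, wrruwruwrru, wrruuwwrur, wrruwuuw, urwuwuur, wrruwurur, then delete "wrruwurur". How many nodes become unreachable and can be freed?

After clearing the end-marker at "wrruwurur", prune upward until reaching a node still needed by another word.
The suffix "rur" (3 nodes) is used only by "wrruwurur"; the node for "wrruwu" still has the child "u", so pruning stops there.
Nodes removed: 3

3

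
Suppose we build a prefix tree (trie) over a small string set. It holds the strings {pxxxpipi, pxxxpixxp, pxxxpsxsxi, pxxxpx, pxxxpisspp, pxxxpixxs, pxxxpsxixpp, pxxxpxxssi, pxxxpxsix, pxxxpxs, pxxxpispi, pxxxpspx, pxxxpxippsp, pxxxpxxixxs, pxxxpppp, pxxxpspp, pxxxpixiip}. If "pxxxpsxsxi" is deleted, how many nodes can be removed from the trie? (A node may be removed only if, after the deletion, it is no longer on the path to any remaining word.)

3

Walk "pxxxpsxsxi" from the leaf back toward the root, removing each node that no remaining word uses.
The suffix "sxi" (3 nodes) is used only by "pxxxpsxsxi"; the node for "pxxxpsx" still has the child "i", so pruning stops there.
Nodes removed: 3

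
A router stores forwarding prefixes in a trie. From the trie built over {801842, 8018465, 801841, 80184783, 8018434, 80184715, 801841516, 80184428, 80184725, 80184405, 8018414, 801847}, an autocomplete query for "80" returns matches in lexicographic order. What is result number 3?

801841516

Filter for "80…" and sort: "801841", "8018414", "801841516", "801842", "8018434", "80184405", "80184428", "8018465", "801847", "80184715", "80184725", "80184783"
The 3rd is 801841516.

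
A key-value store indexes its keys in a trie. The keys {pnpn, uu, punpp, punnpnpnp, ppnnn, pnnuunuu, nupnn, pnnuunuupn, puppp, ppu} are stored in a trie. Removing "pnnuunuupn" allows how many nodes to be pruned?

Walk "pnnuunuupn" from the leaf back toward the root, removing each node that no remaining word uses.
The suffix "pn" (2 nodes) is used only by "pnnuunuupn"; "pnnuunuu" is itself a stored word, so pruning stops there.
Nodes removed: 2

2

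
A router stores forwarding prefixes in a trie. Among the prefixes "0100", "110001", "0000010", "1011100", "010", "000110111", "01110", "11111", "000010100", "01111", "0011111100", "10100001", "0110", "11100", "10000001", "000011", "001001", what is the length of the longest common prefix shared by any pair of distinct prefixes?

Look for the deepest trie node that still has at least two words in its subtree.
e.g. "000010100" and "000011" share the prefix "00001" of length 5; no pair shares a longer one.
Longest shared-prefix length: 5

5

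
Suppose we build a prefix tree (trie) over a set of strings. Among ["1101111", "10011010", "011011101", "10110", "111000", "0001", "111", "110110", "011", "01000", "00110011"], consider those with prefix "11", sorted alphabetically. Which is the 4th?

111000

DFS of the "11" subtree visits, in order: "110110", "1101111", "111", "111000"
The 4th is 111000.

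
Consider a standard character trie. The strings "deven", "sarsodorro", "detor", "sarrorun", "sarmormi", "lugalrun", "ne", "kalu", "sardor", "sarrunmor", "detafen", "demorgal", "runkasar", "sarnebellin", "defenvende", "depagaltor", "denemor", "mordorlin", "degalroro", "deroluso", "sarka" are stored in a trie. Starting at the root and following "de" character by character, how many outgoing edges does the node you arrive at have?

8

Walk "de" from the root, arriving at one node.
Characters that immediately follow "de" among the stored strings: {f, g, m, n, p, r, t, v}.
That node has 8 child edges.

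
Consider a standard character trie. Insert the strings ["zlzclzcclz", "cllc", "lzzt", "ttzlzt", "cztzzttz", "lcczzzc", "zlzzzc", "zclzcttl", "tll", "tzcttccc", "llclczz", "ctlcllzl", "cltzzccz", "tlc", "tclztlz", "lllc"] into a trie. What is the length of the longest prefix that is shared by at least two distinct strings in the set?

Equivalently: take the maximum, over all pairs, of their longest common prefix length.
e.g. "zlzclzcclz" and "zlzzzc" share the prefix "zlz" of length 3; no pair shares a longer one.
Longest shared-prefix length: 3

3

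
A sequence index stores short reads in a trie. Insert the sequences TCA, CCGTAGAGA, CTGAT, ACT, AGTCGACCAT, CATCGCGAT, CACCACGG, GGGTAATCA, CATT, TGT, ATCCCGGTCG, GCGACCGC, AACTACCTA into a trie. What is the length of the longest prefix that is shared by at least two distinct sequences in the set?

The deepest shared node is where two words last agree before diverging.
e.g. "CATCGCGAT" and "CATT" share the prefix "CAT" of length 3; no pair shares a longer one.
Longest shared-prefix length: 3

3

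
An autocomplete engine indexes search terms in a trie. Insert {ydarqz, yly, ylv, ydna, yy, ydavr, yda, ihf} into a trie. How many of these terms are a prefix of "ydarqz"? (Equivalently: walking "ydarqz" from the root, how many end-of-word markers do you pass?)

Check each prefix of "ydarqz" against the stored set — each match is an end-marker on the path.
Prefixes of the query that are stored words: "yda", "ydarqz"
Count: 2

2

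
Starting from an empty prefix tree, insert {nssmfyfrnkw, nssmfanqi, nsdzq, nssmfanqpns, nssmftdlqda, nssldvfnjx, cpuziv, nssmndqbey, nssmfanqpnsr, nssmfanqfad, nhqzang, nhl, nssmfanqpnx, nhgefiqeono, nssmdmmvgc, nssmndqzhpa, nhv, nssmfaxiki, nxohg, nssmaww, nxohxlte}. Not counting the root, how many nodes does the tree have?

93

Count nodes per top-level branch (shared prefixes stored once):
  'c'-branch (cpuziv): 6 nodes
  'n'-branch (nhgefiqeono, nhl, nhqzang, nhv, nsdzq, nssldvfnjx, nssmaww, nssmdmmvgc, nssmfanqfad, nssmfanqi, nssmfanqpns, nssmfanqpnsr, nssmfanqpnx, nssmfaxiki, nssmftdlqda, nssmfyfrnkw, nssmndqbey, nssmndqzhpa, nxohg, nxohxlte): 87 nodes
Sum: 93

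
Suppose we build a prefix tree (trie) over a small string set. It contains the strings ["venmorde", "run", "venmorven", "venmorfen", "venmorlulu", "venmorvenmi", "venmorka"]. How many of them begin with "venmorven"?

Traverse to the node for "venmorven", then collect every word in that subtree.
Matches: "venmorven", "venmorvenmi"
Count: 2

2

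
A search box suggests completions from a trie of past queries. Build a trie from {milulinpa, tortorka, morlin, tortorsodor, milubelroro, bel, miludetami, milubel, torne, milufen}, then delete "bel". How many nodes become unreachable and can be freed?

3

Walk "bel" from the leaf back toward the root, removing each node that no remaining word uses.
No other word shares any prefix with "bel", so all 3 of its nodes go.
Nodes removed: 3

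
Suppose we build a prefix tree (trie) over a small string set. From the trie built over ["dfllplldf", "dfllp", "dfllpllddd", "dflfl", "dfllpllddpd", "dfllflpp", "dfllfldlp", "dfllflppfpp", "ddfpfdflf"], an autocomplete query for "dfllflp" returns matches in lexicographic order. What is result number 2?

dfllflppfpp

DFS of the "dfllflp" subtree visits, in order: "dfllflpp", "dfllflppfpp"
Position 2: dfllflppfpp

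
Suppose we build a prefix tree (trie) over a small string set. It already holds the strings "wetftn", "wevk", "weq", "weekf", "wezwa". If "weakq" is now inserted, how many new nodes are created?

3

"we" is already a path in the trie; the remaining "akq" must be added.
New nodes needed: |"weakq"| − 2 = 5 − 2 = 3.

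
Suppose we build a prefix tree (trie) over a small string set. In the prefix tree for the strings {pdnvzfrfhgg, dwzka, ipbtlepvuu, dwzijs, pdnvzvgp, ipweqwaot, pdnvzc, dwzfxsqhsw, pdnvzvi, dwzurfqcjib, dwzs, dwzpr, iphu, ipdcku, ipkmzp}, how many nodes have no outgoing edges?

15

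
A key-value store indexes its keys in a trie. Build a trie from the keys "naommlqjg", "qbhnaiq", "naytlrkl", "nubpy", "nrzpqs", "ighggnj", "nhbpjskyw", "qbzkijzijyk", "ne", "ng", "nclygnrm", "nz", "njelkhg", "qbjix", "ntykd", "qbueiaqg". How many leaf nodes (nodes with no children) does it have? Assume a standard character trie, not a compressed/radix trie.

16

Leaves are exactly the stored words that no other stored word extends.
Those words: "ighggnj", "naommlqjg", "naytlrkl", "nclygnrm", "ne", "ng", "nhbpjskyw", "njelkhg", "nrzpqs", "ntykd", "nubpy", "nz", "qbhnaiq", "qbjix", "qbueiaqg", "qbzkijzijyk"
Leaf count: 16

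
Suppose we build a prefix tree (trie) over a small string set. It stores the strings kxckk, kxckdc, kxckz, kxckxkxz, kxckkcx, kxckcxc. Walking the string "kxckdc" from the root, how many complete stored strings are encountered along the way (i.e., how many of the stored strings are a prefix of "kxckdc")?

1

Traverse "kxckdc" character by character; count nodes along the way that are marked as word ends.
Prefixes of the query that are stored words: "kxckdc"
Count: 1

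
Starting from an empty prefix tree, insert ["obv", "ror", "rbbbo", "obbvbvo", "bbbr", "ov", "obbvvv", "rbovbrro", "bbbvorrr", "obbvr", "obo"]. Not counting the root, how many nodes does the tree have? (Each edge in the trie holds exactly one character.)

35

For each word, the new-node count is its length minus the longest prefix already in the trie:
  "obv" → 3 new (o, b, v)
  "ror" → 3 new (r, o, r)
  "rbbbo" → prefix "r" already present; 4 new (b, b, b, o)
  "obbvbvo" → prefix "ob" already present; 5 new (b, v, b, v, o)
  "bbbr" → 4 new (b, b, b, r)
  "ov" → prefix "o" already present; 1 new (v)
  "obbvvv" → prefix "obbv" already present; 2 new (v, v)
  "rbovbrro" → prefix "rb" already present; 6 new (o, v, b, r, r, o)
  "bbbvorrr" → prefix "bbb" already present; 5 new (v, o, r, r, r)
  "obbvr" → prefix "obbv" already present; 1 new (r)
  "obo" → prefix "ob" already present; 1 new (o)
Total nodes = 3 + 3 + 4 + 5 + 4 + 1 + 2 + 6 + 5 + 1 + 1 = 35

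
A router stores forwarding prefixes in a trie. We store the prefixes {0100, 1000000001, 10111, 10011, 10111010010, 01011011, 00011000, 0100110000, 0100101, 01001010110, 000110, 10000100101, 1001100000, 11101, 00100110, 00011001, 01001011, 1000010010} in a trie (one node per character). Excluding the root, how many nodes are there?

72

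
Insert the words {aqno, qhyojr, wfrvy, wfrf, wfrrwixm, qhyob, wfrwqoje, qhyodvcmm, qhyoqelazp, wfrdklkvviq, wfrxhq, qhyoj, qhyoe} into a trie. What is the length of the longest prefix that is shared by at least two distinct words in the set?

The deepest shared node is where two words last agree before diverging.
e.g. "qhyoj" and "qhyojr" share the prefix "qhyoj" of length 5; no pair shares a longer one.
Longest shared-prefix length: 5

5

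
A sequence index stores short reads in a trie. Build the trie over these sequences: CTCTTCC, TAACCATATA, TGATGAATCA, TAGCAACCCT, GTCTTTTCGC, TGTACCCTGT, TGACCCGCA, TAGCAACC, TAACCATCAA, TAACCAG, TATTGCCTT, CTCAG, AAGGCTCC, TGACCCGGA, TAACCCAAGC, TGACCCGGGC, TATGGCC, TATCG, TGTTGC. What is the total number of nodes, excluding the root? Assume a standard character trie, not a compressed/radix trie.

97

Insert word by word; a character creates a node only if that edge doesn't already exist:
  "CTCTTCC" → 7 new (C, T, C, T, T, C, C)
  "TAACCATATA" → 10 new (T, A, A, C, C, A, T, A, T, A)
  "TGATGAATCA" → prefix "T" already present; 9 new (G, A, T, G, A, A, T, C, A)
  "TAGCAACCCT" → prefix "TA" already present; 8 new (G, C, A, A, C, C, C, T)
  "GTCTTTTCGC" → 10 new (G, T, C, T, T, T, T, C, G, C)
  "TGTACCCTGT" → prefix "TG" already present; 8 new (T, A, C, C, C, T, G, T)
  "TGACCCGCA" → prefix "TGA" already present; 6 new (C, C, C, G, C, A)
  "TAGCAACC" → prefix "TAGCAACC" already present; 0 new (none)
  "TAACCATCAA" → prefix "TAACCAT" already present; 3 new (C, A, A)
  "TAACCAG" → prefix "TAACCA" already present; 1 new (G)
  "TATTGCCTT" → prefix "TA" already present; 7 new (T, T, G, C, C, T, T)
  "CTCAG" → prefix "CTC" already present; 2 new (A, G)
  "AAGGCTCC" → 8 new (A, A, G, G, C, T, C, C)
  "TGACCCGGA" → prefix "TGACCCG" already present; 2 new (G, A)
  "TAACCCAAGC" → prefix "TAACC" already present; 5 new (C, A, A, G, C)
  "TGACCCGGGC" → prefix "TGACCCGG" already present; 2 new (G, C)
  "TATGGCC" → prefix "TAT" already present; 4 new (G, G, C, C)
  "TATCG" → prefix "TAT" already present; 2 new (C, G)
  "TGTTGC" → prefix "TGT" already present; 3 new (T, G, C)
Total nodes = 7 + 10 + 9 + 8 + 10 + 8 + 6 + 0 + 3 + 1 + 7 + 2 + 8 + 2 + 5 + 2 + 4 + 2 + 3 = 97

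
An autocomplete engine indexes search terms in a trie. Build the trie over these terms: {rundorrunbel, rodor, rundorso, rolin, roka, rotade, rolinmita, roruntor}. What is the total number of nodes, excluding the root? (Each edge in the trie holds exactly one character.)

Trie structure (* marks end of a word):
(root)
└─ r
   ├─ o
   │  ├─ d
   │  │  └─ o
   │  │     └─ r *
   │  ├─ k
   │  │  └─ a *
   │  ├─ l
   │  │  └─ i
   │  │     └─ n *
   │  │        └─ m
   │  │           └─ i
   │  │              └─ t
   │  │                 └─ a *
   │  ├─ r
   │  │  └─ u
   │  │     └─ n
   │  │        └─ t
   │  │           └─ o
   │  │              └─ r *
   │  └─ t
   │     └─ a
   │        └─ d
   │           └─ e *
   └─ u
      └─ n
         └─ d
            └─ o
               └─ r
                  ├─ r
                  │  └─ u
                  │     └─ n
                  │        └─ b
                  │           └─ e
                  │              └─ l *
                  └─ s
                     └─ o *
Counting every labelled node above: 37.

37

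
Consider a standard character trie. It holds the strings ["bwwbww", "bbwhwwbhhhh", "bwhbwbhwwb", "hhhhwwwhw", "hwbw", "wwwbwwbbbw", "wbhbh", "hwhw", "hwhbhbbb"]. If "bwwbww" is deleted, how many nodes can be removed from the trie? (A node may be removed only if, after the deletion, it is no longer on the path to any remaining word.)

4

A node on "bwwbww"'s path can go only if nothing else ends at it or branches off below it.
The suffix "wbww" (4 nodes) is used only by "bwwbww"; the node for "bw" still has the child "h", so pruning stops there.
Nodes removed: 4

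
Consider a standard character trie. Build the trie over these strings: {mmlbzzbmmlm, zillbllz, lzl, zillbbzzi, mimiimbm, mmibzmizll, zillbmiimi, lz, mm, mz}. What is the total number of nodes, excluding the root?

47

Trace insertions, counting only characters that open a new branch:
  "mmlbzzbmmlm" → 11 new (m, m, l, b, z, z, b, m, m, l, m)
  "zillbllz" → 8 new (z, i, l, l, b, l, l, z)
  "lzl" → 3 new (l, z, l)
  "zillbbzzi" → prefix "zillb" already present; 4 new (b, z, z, i)
  "mimiimbm" → prefix "m" already present; 7 new (i, m, i, i, m, b, m)
  "mmibzmizll" → prefix "mm" already present; 8 new (i, b, z, m, i, z, l, l)
  "zillbmiimi" → prefix "zillb" already present; 5 new (m, i, i, m, i)
  "lz" → prefix "lz" already present; 0 new (none)
  "mm" → prefix "mm" already present; 0 new (none)
  "mz" → prefix "m" already present; 1 new (z)
Total nodes = 11 + 8 + 3 + 4 + 7 + 8 + 5 + 0 + 0 + 1 = 47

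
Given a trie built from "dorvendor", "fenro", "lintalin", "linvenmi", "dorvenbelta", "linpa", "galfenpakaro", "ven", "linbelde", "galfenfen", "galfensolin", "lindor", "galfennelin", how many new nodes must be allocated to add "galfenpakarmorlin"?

"galfenpakar" is already a path in the trie; the remaining "morlin" must be added.
New nodes needed: |"galfenpakarmorlin"| − 11 = 17 − 11 = 6.

6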